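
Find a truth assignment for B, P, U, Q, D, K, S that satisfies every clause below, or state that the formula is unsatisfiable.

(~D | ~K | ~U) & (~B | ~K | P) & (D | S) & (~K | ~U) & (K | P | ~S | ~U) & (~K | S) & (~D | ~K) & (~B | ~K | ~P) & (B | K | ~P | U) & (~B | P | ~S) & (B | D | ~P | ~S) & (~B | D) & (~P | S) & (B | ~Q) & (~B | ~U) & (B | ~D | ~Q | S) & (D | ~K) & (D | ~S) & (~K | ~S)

B: False, P: False, U: True, Q: False, D: True, K: False, S: False

Set B = False.
  then (B | ~Q) forces Q = False.
Set P = False.
Set U = True.
  then (~K | ~U) forces K = False.
  then (K | P | ~S | ~U) forces S = False.
  then (D | S) forces D = True.
All clauses satisfied.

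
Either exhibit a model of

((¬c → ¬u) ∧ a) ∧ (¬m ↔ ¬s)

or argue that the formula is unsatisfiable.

c=T, a=T, u=F, s=F, m=F

  (¬c → ¬u) ∧ a = True
    ¬c → ¬u = True
      ¬c = False
      ¬u = True
  ¬m ↔ ¬s = True
    ¬m = True
    ¬s = True
Both conjuncts True, so the formula holds.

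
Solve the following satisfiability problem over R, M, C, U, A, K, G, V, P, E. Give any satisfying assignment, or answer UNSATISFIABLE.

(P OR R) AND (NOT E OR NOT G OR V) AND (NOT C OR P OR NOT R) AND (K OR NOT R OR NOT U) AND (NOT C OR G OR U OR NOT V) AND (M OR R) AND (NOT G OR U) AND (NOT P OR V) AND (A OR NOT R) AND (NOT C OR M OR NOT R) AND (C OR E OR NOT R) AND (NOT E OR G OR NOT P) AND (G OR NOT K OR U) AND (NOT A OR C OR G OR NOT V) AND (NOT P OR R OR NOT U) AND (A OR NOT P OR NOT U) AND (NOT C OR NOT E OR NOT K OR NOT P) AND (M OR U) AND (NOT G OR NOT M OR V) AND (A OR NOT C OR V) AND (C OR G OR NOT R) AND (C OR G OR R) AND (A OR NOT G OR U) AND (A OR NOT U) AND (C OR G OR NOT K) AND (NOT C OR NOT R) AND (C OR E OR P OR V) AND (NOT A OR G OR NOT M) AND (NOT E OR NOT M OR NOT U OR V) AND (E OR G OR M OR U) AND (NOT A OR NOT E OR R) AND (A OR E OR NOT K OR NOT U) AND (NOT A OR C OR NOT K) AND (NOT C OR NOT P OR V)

Case R = True:
  (A OR NOT R) forces A = True.
  (NOT C OR NOT R) forces C = False.
  (C OR E OR NOT R) forces E = True.
  (C OR G OR NOT R) forces G = True.
  (NOT E OR NOT G OR V) forces V = True.
  (NOT G OR U) forces U = True.
  (K OR NOT R OR NOT U) forces K = True.
  Clause (NOT A OR C OR NOT K) is falsified — contradiction.
Case R = False:
  (P OR R) forces P = True.
  (M OR R) forces M = True.
  (NOT P OR V) forces V = True.
  (NOT P OR R OR NOT U) forces U = False.
  (NOT G OR U) forces G = False.
  (NOT C OR G OR U OR NOT V) forces C = False.
  Clause (C OR G OR R) is falsified — contradiction.
Both cases fail, so the formula is unsatisfiable.

The formula is unsatisfiable.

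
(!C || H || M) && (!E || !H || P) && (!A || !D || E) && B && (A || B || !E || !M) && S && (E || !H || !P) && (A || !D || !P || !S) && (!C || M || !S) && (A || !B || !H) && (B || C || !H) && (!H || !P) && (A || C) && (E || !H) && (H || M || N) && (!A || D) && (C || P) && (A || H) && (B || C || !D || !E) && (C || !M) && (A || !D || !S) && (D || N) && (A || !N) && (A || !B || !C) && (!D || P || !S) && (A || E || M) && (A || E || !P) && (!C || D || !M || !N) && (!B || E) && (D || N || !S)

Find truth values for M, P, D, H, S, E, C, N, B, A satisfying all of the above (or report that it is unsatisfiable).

M: False, P: True, D: True, H: False, S: True, E: True, C: False, N: True, B: True, A: True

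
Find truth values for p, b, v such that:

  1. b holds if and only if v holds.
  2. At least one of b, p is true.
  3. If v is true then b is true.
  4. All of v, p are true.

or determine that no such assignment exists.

p = True; b = True; v = True

  (1) b=T, v=T — same ✓
  (2) {b, p}: 2 true — at least one ✓
  (3) v=T ⇒ b: T ✓
  (4) {v, p}: all 2 true ✓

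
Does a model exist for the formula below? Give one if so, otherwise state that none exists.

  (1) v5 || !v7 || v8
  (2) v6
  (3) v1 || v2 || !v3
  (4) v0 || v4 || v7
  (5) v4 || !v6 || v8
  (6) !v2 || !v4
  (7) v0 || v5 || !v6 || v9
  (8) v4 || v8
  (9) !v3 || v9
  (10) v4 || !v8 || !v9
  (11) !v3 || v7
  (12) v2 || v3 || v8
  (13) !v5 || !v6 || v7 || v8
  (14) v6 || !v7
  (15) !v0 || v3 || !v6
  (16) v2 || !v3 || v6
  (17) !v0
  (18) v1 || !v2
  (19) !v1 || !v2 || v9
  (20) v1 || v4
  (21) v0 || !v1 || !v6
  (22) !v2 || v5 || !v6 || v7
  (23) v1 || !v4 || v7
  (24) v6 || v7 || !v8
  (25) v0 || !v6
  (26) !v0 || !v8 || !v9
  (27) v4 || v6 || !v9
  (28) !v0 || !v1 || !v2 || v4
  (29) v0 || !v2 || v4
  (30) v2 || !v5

Case v0 = True:
  Clause (!v0) is falsified — contradiction.
Case v0 = False:
  (v6) forces v6 = True.
  Clause (v0 || !v6) is falsified — contradiction.
Both cases fail, so the formula is unsatisfiable.

Unsatisfiable — no assignment works.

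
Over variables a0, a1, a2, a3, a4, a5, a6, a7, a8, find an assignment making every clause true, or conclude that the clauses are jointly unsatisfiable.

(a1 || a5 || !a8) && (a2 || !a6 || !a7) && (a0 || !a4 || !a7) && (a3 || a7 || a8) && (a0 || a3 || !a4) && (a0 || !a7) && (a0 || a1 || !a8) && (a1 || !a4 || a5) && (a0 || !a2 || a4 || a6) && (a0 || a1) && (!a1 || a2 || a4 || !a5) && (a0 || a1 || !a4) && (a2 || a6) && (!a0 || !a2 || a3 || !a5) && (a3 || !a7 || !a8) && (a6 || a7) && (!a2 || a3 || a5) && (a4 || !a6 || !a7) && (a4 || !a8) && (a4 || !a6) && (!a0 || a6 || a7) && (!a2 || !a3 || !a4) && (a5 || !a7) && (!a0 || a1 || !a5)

a0=T, a1=T, a2=F, a3=T, a4=T, a5=T, a6=T, a7=F, a8=F

Set a0 = True.
Set a1 = True.
Set a2 = False.
  then (a2 || a6) forces a6 = True.
  then (a4 || !a6) forces a4 = True.
  then (a2 || !a6 || !a7) forces a7 = False.
Set a3 = True.
Set a5 = True.
Set a8 = False.
All clauses satisfied.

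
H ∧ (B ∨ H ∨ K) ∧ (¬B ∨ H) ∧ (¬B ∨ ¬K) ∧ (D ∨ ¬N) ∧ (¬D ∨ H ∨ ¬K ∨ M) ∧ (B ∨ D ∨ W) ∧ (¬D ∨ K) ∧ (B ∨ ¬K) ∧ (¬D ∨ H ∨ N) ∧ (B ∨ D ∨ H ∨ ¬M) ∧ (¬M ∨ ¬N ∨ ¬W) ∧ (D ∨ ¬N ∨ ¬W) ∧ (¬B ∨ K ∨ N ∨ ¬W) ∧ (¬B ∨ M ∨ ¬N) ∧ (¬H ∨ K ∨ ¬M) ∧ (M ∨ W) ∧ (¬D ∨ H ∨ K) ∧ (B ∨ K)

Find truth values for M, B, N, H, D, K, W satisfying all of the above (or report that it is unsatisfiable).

Case B = True:
  (H) forces H = True.
  (¬B ∨ ¬K) forces K = False.
  (¬D ∨ K) forces D = False.
  (D ∨ ¬N) forces N = False.
  (¬B ∨ K ∨ N ∨ ¬W) forces W = False.
  (¬H ∨ K ∨ ¬M) forces M = False.
  Clause (M ∨ W) is falsified — contradiction.
Case B = False:
  (H) forces H = True.
  (B ∨ ¬K) forces K = False.
  Clause (B ∨ K) is falsified — contradiction.
Both cases fail, so the formula is unsatisfiable.

UNSATISFIABLE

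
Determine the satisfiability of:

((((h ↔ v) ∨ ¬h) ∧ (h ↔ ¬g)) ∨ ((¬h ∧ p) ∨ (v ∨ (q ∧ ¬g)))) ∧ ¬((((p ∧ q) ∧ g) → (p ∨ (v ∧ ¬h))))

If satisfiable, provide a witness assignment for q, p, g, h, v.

The conjunct ¬((((p ∧ q) ∧ g) → (p ∨ (v ∧ ¬h)))) is unsatisfiable on its own:
  p = True: this becomes ¬(((q ∧ g) → True)) = False.
  p = False: this becomes ¬((False → (v ∧ ¬h))) = False.
So the whole conjunction is unsatisfiable.

The formula is unsatisfiable.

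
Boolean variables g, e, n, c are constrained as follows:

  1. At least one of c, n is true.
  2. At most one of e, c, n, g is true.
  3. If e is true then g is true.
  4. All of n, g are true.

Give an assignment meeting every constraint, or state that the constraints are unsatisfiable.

No satisfying assignment exists.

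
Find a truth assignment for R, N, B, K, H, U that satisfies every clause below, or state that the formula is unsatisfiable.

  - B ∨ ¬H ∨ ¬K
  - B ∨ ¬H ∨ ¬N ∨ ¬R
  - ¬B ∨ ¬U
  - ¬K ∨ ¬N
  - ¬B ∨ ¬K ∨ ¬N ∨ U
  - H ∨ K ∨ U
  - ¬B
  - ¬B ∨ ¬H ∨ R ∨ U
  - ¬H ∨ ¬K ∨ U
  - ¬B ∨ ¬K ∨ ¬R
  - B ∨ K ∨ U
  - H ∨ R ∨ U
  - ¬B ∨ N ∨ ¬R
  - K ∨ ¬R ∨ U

R: True; N: False; B: False; K: True; H: False; U: True

Unit clause (¬B) forces B = False.
Set R = True.
Set N = False.
Set K = True.
  then (B ∨ ¬H ∨ ¬K) forces H = False.
Set U = True.
All clauses satisfied.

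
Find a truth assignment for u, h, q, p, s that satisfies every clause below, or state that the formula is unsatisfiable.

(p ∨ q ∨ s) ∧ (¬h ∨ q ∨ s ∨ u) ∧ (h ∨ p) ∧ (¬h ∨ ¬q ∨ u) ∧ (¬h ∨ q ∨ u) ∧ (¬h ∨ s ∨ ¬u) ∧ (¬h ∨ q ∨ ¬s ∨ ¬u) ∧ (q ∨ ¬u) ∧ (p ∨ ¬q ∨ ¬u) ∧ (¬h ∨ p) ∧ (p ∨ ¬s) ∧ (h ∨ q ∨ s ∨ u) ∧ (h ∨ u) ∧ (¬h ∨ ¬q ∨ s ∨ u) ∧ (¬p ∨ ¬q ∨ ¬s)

Try u = False:
  (h ∨ u) forces h = True.
  (¬h ∨ ¬q ∨ u) forces q = False.
  clause (¬h ∨ q ∨ u) is falsified — backtrack.
So u = True.
  then (q ∨ ¬u) forces q = True.
  then (p ∨ ¬q ∨ ¬u) forces p = True.
  then (¬p ∨ ¬q ∨ ¬s) forces s = False.
  then (¬h ∨ s ∨ ¬u) forces h = False.
All clauses satisfied.

u: True, h: False, q: True, p: True, s: False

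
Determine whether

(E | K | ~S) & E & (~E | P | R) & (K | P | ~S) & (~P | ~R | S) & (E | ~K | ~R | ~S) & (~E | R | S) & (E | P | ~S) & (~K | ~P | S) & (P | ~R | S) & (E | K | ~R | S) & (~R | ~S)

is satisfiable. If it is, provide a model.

Unit clause (E) forces E = True.
Try S = False:
  (~E | R | S) forces R = True.
  (~P | ~R | S) forces P = False.
  clause (P | ~R | S) is falsified — backtrack.
So S = True.
  then (~R | ~S) forces R = False.
  then (~E | P | R) forces P = True.
Set K = False.
All clauses satisfied.

S = True; P = True; R = False; E = True; K = False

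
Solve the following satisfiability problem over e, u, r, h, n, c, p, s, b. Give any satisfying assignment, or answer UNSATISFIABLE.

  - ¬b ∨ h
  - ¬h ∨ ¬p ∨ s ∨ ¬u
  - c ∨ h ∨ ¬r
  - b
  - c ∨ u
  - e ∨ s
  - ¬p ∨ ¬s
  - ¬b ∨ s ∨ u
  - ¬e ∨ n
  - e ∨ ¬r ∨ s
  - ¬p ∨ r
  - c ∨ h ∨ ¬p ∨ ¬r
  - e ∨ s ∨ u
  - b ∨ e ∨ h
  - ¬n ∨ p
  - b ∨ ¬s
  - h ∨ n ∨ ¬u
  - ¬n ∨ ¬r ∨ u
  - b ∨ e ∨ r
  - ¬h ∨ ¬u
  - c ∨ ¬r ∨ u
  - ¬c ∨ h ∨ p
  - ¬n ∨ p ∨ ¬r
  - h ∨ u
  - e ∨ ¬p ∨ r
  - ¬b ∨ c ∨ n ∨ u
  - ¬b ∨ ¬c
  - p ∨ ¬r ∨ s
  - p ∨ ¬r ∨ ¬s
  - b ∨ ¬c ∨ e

Case b = True:
  (¬b ∨ h) forces h = True.
  (¬h ∨ ¬u) forces u = False.
  (c ∨ u) forces c = True.
  Clause (¬b ∨ ¬c) is falsified — contradiction.
Case b = False:
  Clause (b) is falsified — contradiction.
Both cases fail, so the formula is unsatisfiable.

Unsatisfiable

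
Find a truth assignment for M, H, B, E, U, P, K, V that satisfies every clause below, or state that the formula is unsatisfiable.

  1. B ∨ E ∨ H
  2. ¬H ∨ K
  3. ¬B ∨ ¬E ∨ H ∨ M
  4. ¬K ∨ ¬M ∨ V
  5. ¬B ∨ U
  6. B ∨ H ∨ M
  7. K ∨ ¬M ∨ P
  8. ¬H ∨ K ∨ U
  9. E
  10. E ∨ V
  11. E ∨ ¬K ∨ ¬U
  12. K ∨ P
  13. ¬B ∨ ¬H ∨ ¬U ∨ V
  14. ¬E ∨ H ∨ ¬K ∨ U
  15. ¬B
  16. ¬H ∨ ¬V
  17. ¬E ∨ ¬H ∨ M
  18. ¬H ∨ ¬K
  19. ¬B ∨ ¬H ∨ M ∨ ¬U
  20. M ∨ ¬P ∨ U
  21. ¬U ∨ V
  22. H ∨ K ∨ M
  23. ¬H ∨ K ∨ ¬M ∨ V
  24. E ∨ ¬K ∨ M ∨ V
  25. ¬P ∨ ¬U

M: True, H: False, B: False, E: True, U: False, P: True, K: False, V: True

Unit clause (E) forces E = True.
Unit clause (¬B) forces B = False.
Try M = False:
  (B ∨ H ∨ M) forces H = True.
  clause (¬E ∨ ¬H ∨ M) is falsified — backtrack.
So M = True.
Try H = True:
  (¬H ∨ K) forces K = True.
  clause (¬H ∨ ¬K) is falsified — backtrack.
So H = False.
Set U = False.
  then (¬E ∨ H ∨ ¬K ∨ U) forces K = False.
  then (K ∨ ¬M ∨ P) forces P = True.
Set V = True.
All clauses satisfied.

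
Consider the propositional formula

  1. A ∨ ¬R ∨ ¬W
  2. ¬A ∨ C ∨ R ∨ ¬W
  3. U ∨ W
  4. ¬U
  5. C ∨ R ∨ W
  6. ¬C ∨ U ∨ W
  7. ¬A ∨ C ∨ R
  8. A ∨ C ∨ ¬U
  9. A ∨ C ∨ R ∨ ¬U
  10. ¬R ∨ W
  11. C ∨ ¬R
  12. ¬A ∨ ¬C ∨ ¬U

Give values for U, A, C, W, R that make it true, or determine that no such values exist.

U: False, A: False, C: True, W: True, R: False

Unit clause (¬U) forces U = False.
In (U ∨ W) only W is left, so W = True.
Set A = False.
  then (A ∨ ¬R ∨ ¬W) forces R = False.
Set C = True.
All clauses satisfied.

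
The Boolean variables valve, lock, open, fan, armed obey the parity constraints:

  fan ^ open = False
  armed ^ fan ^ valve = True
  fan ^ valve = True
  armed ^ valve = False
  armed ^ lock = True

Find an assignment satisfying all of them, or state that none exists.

valve = False; lock = True; open = True; fan = True; armed = False

fan ^ open = T ^ T = False ✓
armed ^ fan ^ valve = F ^ T ^ F = True ✓
fan ^ valve = T ^ F = True ✓
armed ^ valve = F ^ F = False ✓
armed ^ lock = F ^ T = True ✓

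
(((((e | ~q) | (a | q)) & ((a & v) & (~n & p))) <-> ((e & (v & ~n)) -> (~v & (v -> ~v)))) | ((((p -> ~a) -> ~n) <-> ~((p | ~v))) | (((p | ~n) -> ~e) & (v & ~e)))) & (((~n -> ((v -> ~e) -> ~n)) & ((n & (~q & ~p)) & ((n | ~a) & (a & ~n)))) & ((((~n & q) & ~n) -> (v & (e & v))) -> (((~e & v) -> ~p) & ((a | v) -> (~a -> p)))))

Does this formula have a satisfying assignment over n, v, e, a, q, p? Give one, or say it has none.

No satisfying assignment exists.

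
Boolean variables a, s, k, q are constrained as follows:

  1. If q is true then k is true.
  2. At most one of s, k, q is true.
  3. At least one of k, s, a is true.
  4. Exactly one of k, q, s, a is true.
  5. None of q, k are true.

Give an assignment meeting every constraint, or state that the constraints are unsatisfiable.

a=T, s=F, k=F, q=F

  (1) q=F ⇒ k: vacuous ✓
  (2) {s, k, q}: 0 true — at most one ✓
  (3) {k, s, a}: 1 true — at least one ✓
  (4) {k, q, s, a}: 1 true — exactly one ✓
  (5) {q, k}: 0 true — none ✓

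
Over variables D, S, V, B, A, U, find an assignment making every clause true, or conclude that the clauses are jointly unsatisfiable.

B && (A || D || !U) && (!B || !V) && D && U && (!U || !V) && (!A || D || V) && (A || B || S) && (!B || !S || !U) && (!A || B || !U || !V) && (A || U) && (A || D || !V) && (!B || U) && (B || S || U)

D: True; S: False; V: False; B: True; A: False; U: True

Unit clause (B) forces B = True.
In (!B || !V) only !V is left, so V = False.
Unit clause (D) forces D = True.
Unit clause (U) forces U = True.
In (!B || !S || !U) only !S is left, so S = False.
Set A = False.
All clauses satisfied.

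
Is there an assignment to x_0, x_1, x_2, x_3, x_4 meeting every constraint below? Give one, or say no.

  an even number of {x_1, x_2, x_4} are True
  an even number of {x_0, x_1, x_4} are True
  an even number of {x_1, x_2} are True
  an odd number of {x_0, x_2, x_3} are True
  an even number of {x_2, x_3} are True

x_0 = True; x_1 = True; x_2 = True; x_3 = True; x_4 = False

{x_1, x_2, x_4}: 2 true → even ✓
{x_0, x_1, x_4}: 2 true → even ✓
{x_1, x_2}: 2 true → even ✓
{x_0, x_2, x_3}: 3 true → odd ✓
{x_2, x_3}: 2 true → even ✓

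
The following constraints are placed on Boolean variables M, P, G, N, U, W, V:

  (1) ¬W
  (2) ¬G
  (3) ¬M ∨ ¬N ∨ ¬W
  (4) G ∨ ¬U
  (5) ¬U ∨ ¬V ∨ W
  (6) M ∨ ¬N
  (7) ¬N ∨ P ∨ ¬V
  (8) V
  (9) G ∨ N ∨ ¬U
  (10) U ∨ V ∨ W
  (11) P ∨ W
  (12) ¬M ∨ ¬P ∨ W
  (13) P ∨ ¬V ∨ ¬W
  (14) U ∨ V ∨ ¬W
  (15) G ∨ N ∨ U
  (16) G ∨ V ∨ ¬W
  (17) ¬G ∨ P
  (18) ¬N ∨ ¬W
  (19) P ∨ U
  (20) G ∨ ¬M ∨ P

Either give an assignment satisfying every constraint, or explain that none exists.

Unsatisfiable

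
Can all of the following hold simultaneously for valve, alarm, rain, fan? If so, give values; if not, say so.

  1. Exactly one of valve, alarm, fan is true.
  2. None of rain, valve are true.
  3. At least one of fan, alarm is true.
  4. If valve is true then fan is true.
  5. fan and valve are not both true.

valve=F; alarm=T; rain=F; fan=F

  (1) {valve, alarm, fan}: 1 true — exactly one ✓
  (2) {rain, valve}: 0 true — none ✓
  (3) {fan, alarm}: 1 true — at least one ✓
  (4) valve=F ⇒ fan: vacuous ✓
  (5) fan=F, valve=F — not both ✓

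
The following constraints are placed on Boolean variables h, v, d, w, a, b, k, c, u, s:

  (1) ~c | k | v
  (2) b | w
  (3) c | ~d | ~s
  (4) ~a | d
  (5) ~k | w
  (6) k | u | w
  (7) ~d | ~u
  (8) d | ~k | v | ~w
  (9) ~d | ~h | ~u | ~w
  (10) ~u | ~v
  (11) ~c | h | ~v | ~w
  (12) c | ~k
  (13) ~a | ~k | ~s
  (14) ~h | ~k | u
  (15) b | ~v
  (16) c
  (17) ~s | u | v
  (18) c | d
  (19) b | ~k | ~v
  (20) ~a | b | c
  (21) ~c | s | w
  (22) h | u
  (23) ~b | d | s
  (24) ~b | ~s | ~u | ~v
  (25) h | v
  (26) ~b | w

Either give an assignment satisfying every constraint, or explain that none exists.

h: True, v: True, d: True, w: True, a: True, b: True, k: False, c: True, u: False, s: True

Unit clause (c) forces c = True.
Try h = False:
  (h | u) forces u = True.
  (~d | ~u) forces d = False.
  (~a | d) forces a = False.
  (~u | ~v) forces v = False.
  clause (h | v) is falsified — backtrack.
So h = True.
Try v = False:
  (~c | k | v) forces k = True.
  (~k | w) forces w = True.
  (d | ~k | v | ~w) forces d = True.
  (~d | ~u) forces u = False.
  clause (~h | ~k | u) is falsified — backtrack.
So v = True.
  then (~u | ~v) forces u = False.
  then (~h | ~k | u) forces k = False.
  then (b | ~v) forces b = True.
  then (~b | w) forces w = True.
Set d = True.
Set a = True.
Set s = True.
All clauses satisfied.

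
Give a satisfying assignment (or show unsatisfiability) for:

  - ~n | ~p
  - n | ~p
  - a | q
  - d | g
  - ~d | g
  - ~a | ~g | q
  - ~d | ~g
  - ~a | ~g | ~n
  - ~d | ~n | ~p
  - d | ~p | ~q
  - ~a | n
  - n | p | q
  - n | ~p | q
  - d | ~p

q = True, d = False, g = True, p = False, a = False, n = True

Set q = True.
Try d = True:
  (~d | g) forces g = True.
  clause (~d | ~g) is falsified — backtrack.
So d = False.
  then (d | g) forces g = True.
  then (d | ~p | ~q) forces p = False.
Set a = False.
Set n = True.
All clauses satisfied.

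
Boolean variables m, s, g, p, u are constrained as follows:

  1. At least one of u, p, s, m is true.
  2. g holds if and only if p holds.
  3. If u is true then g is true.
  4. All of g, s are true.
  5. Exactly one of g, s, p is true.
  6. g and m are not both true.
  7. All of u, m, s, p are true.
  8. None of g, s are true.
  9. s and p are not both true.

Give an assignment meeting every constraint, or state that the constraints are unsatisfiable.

Case s = True:
  Constraint (8) is violated (s=T) — contradiction.
Case s = False:
  Constraint (4) is violated (s=F) — contradiction.
Both cases fail — unsatisfiable.

No satisfying assignment exists.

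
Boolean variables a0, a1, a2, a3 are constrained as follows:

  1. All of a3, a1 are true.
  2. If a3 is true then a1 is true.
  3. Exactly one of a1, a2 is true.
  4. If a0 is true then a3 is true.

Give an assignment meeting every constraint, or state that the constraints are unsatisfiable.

a0 = True, a1 = True, a2 = False, a3 = True

  (1) {a3, a1}: all 2 true ✓
  (2) a3=T ⇒ a1: T ✓
  (3) {a1, a2}: 1 true — exactly one ✓
  (4) a0=T ⇒ a3: T ✓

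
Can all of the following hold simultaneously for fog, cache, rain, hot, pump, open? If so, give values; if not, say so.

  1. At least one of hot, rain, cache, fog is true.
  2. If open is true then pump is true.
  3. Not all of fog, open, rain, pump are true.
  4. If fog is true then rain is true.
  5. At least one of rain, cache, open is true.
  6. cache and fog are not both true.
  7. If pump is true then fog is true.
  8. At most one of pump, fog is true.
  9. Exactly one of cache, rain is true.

fog = False, cache = True, rain = False, hot = True, pump = False, open = False

  (1) {hot, rain, cache, fog}: 2 true — at least one ✓
  (2) open=F ⇒ pump: vacuous ✓
  (3) {fog, open, rain, pump}: 0/4 true — not all ✓
  (4) fog=F ⇒ rain: vacuous ✓
  (5) {rain, cache, open}: 1 true — at least one ✓
  (6) cache=T, fog=F — not both ✓
  (7) pump=F ⇒ fog: vacuous ✓
  (8) {pump, fog}: 0 true — at most one ✓
  (9) {cache, rain}: 1 true — exactly one ✓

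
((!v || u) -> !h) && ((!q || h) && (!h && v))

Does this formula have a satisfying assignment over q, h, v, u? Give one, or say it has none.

q=F, h=F, v=T, u=T

  (!v || u) -> !h = True
    !v || u = True
      !v = False
    !h = True
  (!q || h) && (!h && v) = True
    !q || h = True
      !q = True
    !h && v = True
      !h = True
Both conjuncts True, so the formula holds.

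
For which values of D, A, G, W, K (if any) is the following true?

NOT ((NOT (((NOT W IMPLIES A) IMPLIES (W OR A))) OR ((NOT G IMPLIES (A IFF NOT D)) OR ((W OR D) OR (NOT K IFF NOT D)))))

D=F, A=F, G=F, W=F, K=T

  NOT ((NOT (((NOT W IMPLIES A) IMPLIES (W OR A))) OR ((NOT G IMPLIES (A IFF NOT D)) OR ((W OR D) OR (NOT K IFF NOT D))))) = True
    NOT (((NOT W IMPLIES A) IMPLIES (W OR A))) OR ((NOT G IMPLIES (A IFF NOT D)) OR ((W OR D) OR (NOT K IFF NOT D))) = False
      NOT (((NOT W IMPLIES A) IMPLIES (W OR A))) = False
        (NOT W IMPLIES A) IMPLIES (W OR A) = True
          NOT W IMPLIES A = False
            NOT W = True
          W OR A = False
      (NOT G IMPLIES (A IFF NOT D)) OR ((W OR D) OR (NOT K IFF NOT D)) = False
        NOT G IMPLIES (A IFF NOT D) = False
          NOT G = True
          A IFF NOT D = False
            NOT D = True
        (W OR D) OR (NOT K IFF NOT D) = False
          W OR D = False
          NOT K IFF NOT D = False
            NOT K = False
            NOT D = True
The formula evaluates to True.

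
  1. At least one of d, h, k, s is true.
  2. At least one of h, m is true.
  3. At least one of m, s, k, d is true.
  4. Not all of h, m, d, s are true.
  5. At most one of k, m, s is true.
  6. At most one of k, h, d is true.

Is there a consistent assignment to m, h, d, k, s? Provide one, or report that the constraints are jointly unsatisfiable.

m = True, h = True, d = False, k = False, s = False

  (1) {d, h, k, s}: 1 true — at least one ✓
  (2) {h, m}: 2 true — at least one ✓
  (3) {m, s, k, d}: 1 true — at least one ✓
  (4) {h, m, d, s}: 2/4 true — not all ✓
  (5) {k, m, s}: 1 true — at most one ✓
  (6) {k, h, d}: 1 true — at most one ✓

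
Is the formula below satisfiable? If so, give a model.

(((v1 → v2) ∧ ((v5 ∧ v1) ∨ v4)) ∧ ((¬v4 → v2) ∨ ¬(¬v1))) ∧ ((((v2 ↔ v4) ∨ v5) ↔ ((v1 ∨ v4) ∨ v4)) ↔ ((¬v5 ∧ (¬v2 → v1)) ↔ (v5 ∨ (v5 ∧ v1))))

Case v1 = True: the formula simplifies to (v2 ∧ (v5 ∨ v4)) ∧ (((v2 ↔ v4) ∨ v5) ↔ (¬v5 ↔ (v5 ∨ v5))).
  v5 = True: the conjunct ((v2 ↔ v4) ∨ v5) ↔ (¬v5 ↔ (v5 ∨ v5)) becomes ((v2 ↔ v4) ∨ True) ↔ (False ↔ True) = False.
  v5 = False: simplifies to (v2 ∧ v4) ∧ ¬((v2 ↔ v4)).
    v2 = True: simplifies to v4 ∧ ¬v4.
      v4 = True: the conjunct ¬v4 is False.
      v4 = False: the conjunct v4 is False.
    v2 = False: the conjunct v2 is False.
Case v1 = False: the formula simplifies to (v4 ∧ (¬v4 → v2)) ∧ ((((v2 ↔ v4) ∨ v5) ↔ (v4 ∨ v4)) ↔ ((¬v5 ∧ v2) ↔ v5)).
  v4 = True: simplifies to (v2 ∨ v5) ↔ ((¬v5 ∧ v2) ↔ v5).
    v5 = True: this becomes (v2 ∨ True) ↔ (False ↔ True) = False.
    v5 = False: simplifies to v2 ↔ ¬v2.
      v2 = True: this becomes True ↔ ¬True = False.
      v2 = False: this becomes False ↔ ¬False = False.
  v4 = False: the conjunct v4 is False.
Both cases fail — unsatisfiable.

Unsatisfiable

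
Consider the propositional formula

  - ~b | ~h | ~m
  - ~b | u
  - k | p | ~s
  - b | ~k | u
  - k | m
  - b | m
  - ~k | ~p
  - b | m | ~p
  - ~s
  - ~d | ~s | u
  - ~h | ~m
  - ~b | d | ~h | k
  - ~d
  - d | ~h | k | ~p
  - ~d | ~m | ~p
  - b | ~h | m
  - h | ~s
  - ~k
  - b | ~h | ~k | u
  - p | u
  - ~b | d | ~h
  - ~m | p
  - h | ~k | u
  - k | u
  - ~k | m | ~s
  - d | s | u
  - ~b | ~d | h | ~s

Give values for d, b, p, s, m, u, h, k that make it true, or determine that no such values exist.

d: False; b: True; p: True; s: False; m: True; u: True; h: False; k: False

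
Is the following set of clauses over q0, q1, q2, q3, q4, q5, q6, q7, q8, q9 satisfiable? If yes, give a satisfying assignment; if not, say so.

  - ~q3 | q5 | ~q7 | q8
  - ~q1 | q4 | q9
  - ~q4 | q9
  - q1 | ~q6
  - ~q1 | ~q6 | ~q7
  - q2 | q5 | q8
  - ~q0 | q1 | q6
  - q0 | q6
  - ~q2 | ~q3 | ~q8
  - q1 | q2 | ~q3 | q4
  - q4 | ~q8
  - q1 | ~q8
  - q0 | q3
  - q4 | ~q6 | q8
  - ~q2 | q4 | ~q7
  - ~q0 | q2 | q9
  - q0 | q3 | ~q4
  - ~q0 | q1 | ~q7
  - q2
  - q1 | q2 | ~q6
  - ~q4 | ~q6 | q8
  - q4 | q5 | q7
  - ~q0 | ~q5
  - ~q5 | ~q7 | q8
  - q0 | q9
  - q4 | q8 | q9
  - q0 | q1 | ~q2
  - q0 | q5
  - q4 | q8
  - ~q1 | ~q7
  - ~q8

q0 = True, q1 = True, q2 = True, q3 = False, q4 = True, q5 = False, q6 = False, q7 = False, q8 = False, q9 = True

Unit clause (q2) forces q2 = True.
Unit clause (~q8) forces q8 = False.
In (q4 | q8) only q4 is left, so q4 = True.
In (~q4 | q9) only q9 is left, so q9 = True.
In (~q4 | ~q6 | q8) only ~q6 is left, so q6 = False.
In (q0 | q6) only q0 is left, so q0 = True.
In (~q0 | ~q5) only ~q5 is left, so q5 = False.
In (~q0 | q1 | q6) only q1 is left, so q1 = True.
In (~q1 | ~q7) only ~q7 is left, so q7 = False.
Set q3 = False.
All clauses satisfied.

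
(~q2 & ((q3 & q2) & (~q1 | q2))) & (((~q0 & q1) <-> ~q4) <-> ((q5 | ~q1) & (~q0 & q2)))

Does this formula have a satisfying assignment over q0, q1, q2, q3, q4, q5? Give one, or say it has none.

Unsatisfiable — no assignment works.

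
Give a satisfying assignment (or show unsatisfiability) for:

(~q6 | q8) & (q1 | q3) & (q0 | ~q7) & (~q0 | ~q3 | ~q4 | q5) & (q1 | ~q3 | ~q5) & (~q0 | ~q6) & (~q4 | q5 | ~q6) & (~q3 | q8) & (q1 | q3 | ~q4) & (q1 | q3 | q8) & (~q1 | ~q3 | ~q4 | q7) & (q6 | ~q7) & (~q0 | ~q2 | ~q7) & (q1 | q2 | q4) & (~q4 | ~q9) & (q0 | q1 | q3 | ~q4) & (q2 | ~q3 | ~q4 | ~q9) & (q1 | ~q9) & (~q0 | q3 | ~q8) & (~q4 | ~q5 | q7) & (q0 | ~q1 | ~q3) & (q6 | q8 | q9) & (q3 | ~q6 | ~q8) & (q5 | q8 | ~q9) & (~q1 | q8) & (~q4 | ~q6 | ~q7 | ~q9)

q0 = False, q1 = False, q2 = True, q3 = True, q4 = False, q5 = False, q6 = False, q7 = False, q8 = True, q9 = False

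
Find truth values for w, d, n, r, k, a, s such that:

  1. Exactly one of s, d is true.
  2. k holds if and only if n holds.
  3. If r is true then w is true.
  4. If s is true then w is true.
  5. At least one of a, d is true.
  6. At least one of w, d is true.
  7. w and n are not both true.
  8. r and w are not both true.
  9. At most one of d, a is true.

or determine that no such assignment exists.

w: True; d: False; n: False; r: False; k: False; a: True; s: True

  (1) {s, d}: 1 true — exactly one ✓
  (2) k=F, n=F — same ✓
  (3) r=F ⇒ w: vacuous ✓
  (4) s=T ⇒ w: T ✓
  (5) {a, d}: 1 true — at least one ✓
  (6) {w, d}: 1 true — at least one ✓
  (7) w=T, n=F — not both ✓
  (8) r=F, w=T — not both ✓
  (9) {d, a}: 1 true — at most one ✓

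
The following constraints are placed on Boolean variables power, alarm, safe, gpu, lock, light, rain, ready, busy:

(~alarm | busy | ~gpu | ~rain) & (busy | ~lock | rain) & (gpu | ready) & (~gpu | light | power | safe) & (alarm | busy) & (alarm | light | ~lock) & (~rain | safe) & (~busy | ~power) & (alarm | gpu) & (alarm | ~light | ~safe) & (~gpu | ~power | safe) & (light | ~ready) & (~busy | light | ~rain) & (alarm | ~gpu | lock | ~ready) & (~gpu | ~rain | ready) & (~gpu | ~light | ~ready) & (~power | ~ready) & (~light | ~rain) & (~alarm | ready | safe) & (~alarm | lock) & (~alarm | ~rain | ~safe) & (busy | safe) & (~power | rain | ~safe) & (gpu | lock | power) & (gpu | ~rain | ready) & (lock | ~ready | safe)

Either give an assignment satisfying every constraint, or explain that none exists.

Set power = False.
Set alarm = False.
  then (alarm | busy) forces busy = True.
  then (alarm | gpu) forces gpu = True.
Set safe = False.
  then (~gpu | light | power | safe) forces light = True.
  then (~rain | safe) forces rain = False.
  then (~gpu | ~light | ~ready) forces ready = False.
Set lock = True.
All clauses satisfied.

power=F, alarm=F, safe=F, gpu=T, lock=T, light=T, rain=F, ready=F, busy=T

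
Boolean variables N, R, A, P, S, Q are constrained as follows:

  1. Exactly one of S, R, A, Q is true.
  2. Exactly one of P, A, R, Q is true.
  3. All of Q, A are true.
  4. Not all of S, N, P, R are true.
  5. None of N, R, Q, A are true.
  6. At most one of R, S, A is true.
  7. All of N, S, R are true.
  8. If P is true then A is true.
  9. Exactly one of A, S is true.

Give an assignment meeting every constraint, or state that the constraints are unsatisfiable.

UNSATISFIABLE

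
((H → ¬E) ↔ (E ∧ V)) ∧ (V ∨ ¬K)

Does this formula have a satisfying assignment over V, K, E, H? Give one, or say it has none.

V = True, K = False, E = True, H = False

  (H → ¬E) ↔ (E ∧ V) = True
    H → ¬E = True
      ¬E = False
    E ∧ V = True
  V ∨ ¬K = True
    ¬K = True
Both conjuncts True, so the formula holds.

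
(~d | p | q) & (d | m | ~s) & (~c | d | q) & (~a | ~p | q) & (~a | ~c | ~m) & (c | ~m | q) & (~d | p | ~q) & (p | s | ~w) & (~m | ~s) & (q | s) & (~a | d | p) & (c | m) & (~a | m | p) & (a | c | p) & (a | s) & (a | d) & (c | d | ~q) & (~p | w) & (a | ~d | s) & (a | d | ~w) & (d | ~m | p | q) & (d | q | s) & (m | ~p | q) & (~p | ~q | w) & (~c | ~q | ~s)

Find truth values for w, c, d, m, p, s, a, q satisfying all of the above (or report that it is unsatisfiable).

w=T; c=F; d=T; m=T; p=T; s=F; a=T; q=T

Set w = True.
Set c = False.
  then (c | m) forces m = True.
  then (c | ~m | q) forces q = True.
  then (~m | ~s) forces s = False.
  then (a | s) forces a = True.
  then (c | d | ~q) forces d = True.
  then (~d | p | ~q) forces p = True.
All clauses satisfied.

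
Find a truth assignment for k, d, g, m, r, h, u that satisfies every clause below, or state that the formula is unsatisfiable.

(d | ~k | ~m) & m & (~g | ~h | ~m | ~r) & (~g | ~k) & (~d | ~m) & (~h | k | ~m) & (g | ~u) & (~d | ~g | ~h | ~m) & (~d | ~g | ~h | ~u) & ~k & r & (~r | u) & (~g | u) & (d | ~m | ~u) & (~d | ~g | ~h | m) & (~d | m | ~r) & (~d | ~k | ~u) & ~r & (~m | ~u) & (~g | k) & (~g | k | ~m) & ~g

UNSATISFIABLE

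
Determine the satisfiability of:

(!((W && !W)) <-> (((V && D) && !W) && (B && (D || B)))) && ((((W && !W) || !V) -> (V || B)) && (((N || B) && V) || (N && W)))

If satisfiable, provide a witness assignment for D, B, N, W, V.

D=T, B=T, N=F, W=F, V=T

  !((W && !W)) <-> (((V && D) && !W) && (B && (D || B))) = True
    !((W && !W)) = True
      W && !W = False
        !W = True
    ((V && D) && !W) && (B && (D || B)) = True
      (V && D) && !W = True
        V && D = True
        !W = True
      B && (D || B) = True
        D || B = True
  (((W && !W) || !V) -> (V || B)) && (((N || B) && V) || (N && W)) = True
    ((W && !W) || !V) -> (V || B) = True
      (W && !W) || !V = False
        W && !W = False
          !W = True
        !V = False
      V || B = True
    ((N || B) && V) || (N && W) = True
      (N || B) && V = True
        N || B = True
      N && W = False
Both conjuncts True, so the formula holds.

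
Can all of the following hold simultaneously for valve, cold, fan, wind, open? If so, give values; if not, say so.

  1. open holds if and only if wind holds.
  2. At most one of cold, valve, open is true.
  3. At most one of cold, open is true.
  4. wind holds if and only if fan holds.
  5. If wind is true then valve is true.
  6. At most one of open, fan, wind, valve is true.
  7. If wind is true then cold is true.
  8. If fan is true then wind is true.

valve = False, cold = False, fan = False, wind = False, open = False

  (1) open=F, wind=F — same ✓
  (2) {cold, valve, open}: 0 true — at most one ✓
  (3) {cold, open}: 0 true — at most one ✓
  (4) wind=F, fan=F — same ✓
  (5) wind=F ⇒ valve: vacuous ✓
  (6) {open, fan, wind, valve}: 0 true — at most one ✓
  (7) wind=F ⇒ cold: vacuous ✓
  (8) fan=F ⇒ wind: vacuous ✓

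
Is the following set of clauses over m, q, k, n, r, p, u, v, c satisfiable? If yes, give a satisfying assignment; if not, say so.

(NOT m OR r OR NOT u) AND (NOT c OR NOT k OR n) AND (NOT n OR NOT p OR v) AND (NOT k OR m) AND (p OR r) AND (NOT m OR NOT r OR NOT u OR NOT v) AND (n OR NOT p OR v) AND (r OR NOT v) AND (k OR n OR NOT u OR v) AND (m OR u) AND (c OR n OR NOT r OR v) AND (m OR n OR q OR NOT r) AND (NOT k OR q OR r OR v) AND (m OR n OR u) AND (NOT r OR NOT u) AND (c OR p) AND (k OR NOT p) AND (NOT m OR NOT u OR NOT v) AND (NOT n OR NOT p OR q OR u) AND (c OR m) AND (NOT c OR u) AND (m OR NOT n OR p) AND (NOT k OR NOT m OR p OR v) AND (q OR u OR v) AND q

Unit clause (q) forces q = True.
Try m = False:
  (NOT k OR m) forces k = False.
  (m OR u) forces u = True.
  (NOT r OR NOT u) forces r = False.
  (p OR r) forces p = True.
  clause (k OR NOT p) is falsified — backtrack.
So m = True.
Set k = True.
Set n = True.
Set r = True.
  then (NOT r OR NOT u) forces u = False.
  then (NOT c OR u) forces c = False.
  then (c OR p) forces p = True.
  then (NOT n OR NOT p OR v) forces v = True.
All clauses satisfied.

m = True, q = True, k = True, n = True, r = True, p = True, u = False, v = True, c = False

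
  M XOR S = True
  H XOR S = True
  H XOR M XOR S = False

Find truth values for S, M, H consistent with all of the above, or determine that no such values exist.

S = False, M = True, H = True

M XOR S = T XOR F = True ✓
H XOR S = T XOR F = True ✓
H XOR M XOR S = T XOR T XOR F = False ✓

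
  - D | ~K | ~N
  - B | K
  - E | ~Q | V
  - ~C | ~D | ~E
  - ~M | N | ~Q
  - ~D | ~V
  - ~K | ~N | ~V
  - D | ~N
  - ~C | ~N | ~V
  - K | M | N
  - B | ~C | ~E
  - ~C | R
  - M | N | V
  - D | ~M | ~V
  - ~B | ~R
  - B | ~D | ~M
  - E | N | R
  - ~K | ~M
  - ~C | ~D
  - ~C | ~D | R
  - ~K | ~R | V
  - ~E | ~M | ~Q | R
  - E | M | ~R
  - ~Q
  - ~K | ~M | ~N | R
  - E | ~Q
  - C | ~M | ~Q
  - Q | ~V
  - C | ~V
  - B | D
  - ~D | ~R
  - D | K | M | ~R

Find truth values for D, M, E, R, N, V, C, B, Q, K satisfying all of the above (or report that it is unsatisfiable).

D: True, M: False, E: False, R: False, N: True, V: False, C: False, B: True, Q: False, K: True

Unit clause (~Q) forces Q = False.
In (Q | ~V) only ~V is left, so V = False.
Set D = True.
  then (~C | ~D) forces C = False.
  then (~D | ~R) forces R = False.
Set M = False.
  then (M | N | V) forces N = True.
Set E = False.
Set B = True.
Set K = True.
All clauses satisfied.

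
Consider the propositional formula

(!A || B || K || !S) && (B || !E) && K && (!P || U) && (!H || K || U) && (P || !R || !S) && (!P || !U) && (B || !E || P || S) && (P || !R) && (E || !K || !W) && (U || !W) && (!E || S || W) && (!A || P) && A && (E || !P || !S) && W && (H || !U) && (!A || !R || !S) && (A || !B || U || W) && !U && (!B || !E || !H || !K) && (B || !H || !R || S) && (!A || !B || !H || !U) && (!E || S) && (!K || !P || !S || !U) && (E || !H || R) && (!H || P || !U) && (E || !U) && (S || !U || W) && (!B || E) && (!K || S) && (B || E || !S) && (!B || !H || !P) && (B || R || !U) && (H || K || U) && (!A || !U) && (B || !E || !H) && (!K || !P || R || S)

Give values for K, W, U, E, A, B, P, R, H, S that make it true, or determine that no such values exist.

The formula is unsatisfiable.

Case K = True:
  (A) forces A = True.
  (!A || P) forces P = True.
  (!P || U) forces U = True.
  Clause (!P || !U) is falsified — contradiction.
Case K = False:
  Clause (K) is falsified — contradiction.
Both cases fail, so the formula is unsatisfiable.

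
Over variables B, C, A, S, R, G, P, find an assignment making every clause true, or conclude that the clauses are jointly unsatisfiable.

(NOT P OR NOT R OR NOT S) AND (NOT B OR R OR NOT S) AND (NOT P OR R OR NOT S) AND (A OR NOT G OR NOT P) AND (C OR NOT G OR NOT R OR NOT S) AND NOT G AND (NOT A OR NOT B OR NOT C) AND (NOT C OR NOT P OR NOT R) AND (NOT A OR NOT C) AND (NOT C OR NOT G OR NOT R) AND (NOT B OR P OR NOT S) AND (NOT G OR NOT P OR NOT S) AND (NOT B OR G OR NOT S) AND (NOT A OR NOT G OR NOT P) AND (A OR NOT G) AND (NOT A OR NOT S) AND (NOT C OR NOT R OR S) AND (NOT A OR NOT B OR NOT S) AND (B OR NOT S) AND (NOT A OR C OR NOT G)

Unit clause (NOT G) forces G = False.
Set B = False.
  then (B OR NOT S) forces S = False.
Set C = True.
  then (NOT A OR NOT C) forces A = False.
  then (NOT C OR NOT R OR S) forces R = False.
Set P = True.
All clauses satisfied.

B: False, C: True, A: False, S: False, R: False, G: False, P: True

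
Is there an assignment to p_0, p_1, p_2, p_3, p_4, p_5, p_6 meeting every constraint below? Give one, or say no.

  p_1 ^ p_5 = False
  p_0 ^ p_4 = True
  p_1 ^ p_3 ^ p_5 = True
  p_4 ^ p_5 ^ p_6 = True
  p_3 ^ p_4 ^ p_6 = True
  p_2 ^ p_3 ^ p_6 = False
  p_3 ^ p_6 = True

p_0: True, p_1: True, p_2: True, p_3: True, p_4: False, p_5: True, p_6: False

p_1 ^ p_5 = T ^ T = False ✓
p_0 ^ p_4 = T ^ F = True ✓
p_1 ^ p_3 ^ p_5 = T ^ T ^ T = True ✓
p_4 ^ p_5 ^ p_6 = F ^ T ^ F = True ✓
p_3 ^ p_4 ^ p_6 = T ^ F ^ F = True ✓
p_2 ^ p_3 ^ p_6 = T ^ T ^ F = False ✓
p_3 ^ p_6 = T ^ F = True ✓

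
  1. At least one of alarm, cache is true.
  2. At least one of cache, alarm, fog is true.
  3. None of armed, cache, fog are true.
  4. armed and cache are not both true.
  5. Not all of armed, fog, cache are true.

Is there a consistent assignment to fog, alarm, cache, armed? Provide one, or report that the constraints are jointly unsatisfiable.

fog = False, alarm = True, cache = False, armed = False

  (1) {alarm, cache}: 1 true — at least one ✓
  (2) {cache, alarm, fog}: 1 true — at least one ✓
  (3) {armed, cache, fog}: 0 true — none ✓
  (4) armed=F, cache=F — not both ✓
  (5) {armed, fog, cache}: 0/3 true — not all ✓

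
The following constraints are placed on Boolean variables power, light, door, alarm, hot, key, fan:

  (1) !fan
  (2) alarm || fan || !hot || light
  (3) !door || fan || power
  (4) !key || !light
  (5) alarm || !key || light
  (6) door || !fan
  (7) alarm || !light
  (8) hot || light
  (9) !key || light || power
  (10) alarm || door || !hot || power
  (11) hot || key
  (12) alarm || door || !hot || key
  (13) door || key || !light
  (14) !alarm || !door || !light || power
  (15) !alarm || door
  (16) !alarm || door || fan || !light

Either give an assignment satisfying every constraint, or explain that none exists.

power = True; light = False; door = True; alarm = True; hot = True; key = False; fan = False

Unit clause (!fan) forces fan = False.
Try power = False:
  (!door || fan || power) forces door = False.
  (!alarm || door) forces alarm = False.
  (alarm || !light) forces light = False.
  (alarm || fan || !hot || light) forces hot = False.
  clause (hot || light) is falsified — backtrack.
So power = True.
Set light = False.
  then (hot || light) forces hot = True.
  then (alarm || fan || !hot || light) forces alarm = True.
  then (!alarm || door) forces door = True.
Set key = False.
All clauses satisfied.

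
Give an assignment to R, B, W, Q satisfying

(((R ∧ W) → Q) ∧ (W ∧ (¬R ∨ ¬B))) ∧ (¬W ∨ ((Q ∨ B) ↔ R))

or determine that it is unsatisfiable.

R=F, B=F, W=T, Q=F

  ((R ∧ W) → Q) ∧ (W ∧ (¬R ∨ ¬B)) = True
    (R ∧ W) → Q = True
      R ∧ W = False
    W ∧ (¬R ∨ ¬B) = True
      ¬R ∨ ¬B = True
        ¬R = True
        ¬B = True
  ¬W ∨ ((Q ∨ B) ↔ R) = True
    ¬W = False
    (Q ∨ B) ↔ R = True
      Q ∨ B = False
Both conjuncts True, so the formula holds.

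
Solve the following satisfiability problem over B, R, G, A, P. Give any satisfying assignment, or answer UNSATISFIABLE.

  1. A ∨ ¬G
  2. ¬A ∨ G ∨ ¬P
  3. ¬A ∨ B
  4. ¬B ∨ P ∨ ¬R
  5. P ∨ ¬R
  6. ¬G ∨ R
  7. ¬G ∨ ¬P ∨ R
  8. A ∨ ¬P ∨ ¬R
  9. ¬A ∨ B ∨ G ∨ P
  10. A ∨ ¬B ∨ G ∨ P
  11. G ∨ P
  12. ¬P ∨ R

B = True; R = True; G = True; A = True; P = True

Try B = False:
  (¬A ∨ B) forces A = False.
  (A ∨ ¬G) forces G = False.
  (G ∨ P) forces P = True.
  (A ∨ ¬P ∨ ¬R) forces R = False.
  clause (¬P ∨ R) is falsified — backtrack.
So B = True.
Set R = True.
  then (¬B ∨ P ∨ ¬R) forces P = True.
  then (A ∨ ¬P ∨ ¬R) forces A = True.
  then (¬A ∨ G ∨ ¬P) forces G = True.
All clauses satisfied.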